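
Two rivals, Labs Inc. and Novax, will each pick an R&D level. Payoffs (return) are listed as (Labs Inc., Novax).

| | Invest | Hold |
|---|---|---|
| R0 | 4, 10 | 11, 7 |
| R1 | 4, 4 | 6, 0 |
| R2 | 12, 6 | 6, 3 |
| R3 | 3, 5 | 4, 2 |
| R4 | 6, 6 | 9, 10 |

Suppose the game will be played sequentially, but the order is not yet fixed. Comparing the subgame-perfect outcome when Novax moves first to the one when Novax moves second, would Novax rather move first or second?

first

If Labs Inc. leads: Novax's best replies are R0→Invest, R1→Invest, R2→Invest, R3→Invest, R4→Hold; Labs Inc.'s induced payoffs 4, 4, 12, 3, 9; outcome (R2, Invest), payoffs (12, 6).
If Novax leads: Labs Inc.'s best replies are Invest→R2, Hold→R0; Novax's induced payoffs 6, 7; outcome (R0, Hold), payoffs (11, 7).
Novax gets 7 moving first and 6 moving second, so Novax prefers to move first.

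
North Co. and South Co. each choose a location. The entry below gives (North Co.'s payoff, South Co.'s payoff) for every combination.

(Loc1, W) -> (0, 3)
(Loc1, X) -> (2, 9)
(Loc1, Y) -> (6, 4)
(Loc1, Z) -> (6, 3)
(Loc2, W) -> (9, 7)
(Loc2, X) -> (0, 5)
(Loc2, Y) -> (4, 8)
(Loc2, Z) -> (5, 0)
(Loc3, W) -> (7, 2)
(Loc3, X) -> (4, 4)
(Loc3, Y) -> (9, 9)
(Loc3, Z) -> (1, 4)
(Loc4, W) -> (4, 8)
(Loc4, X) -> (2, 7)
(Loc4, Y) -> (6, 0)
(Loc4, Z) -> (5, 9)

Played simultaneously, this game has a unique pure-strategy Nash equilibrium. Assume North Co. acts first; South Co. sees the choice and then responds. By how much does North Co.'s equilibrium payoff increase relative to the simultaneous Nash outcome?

Solve by backward induction (North Co. leads).
- Loc1 → South Co. plays X (best of 3, 9, 4, 3); North Co. gets 2.
- Loc2 → South Co. plays Y (best of 7, 5, 8, 0); North Co. gets 4.
- Loc3 → South Co. plays Y (best of 2, 4, 9, 4); North Co. gets 9.
- Loc4 → South Co. plays Z (best of 8, 7, 0, 9); North Co. gets 5.
Maximizing over 2, 4, 9, 5, North Co. chooses Loc3. Subgame-perfect outcome: (Loc3, Y) with payoffs (9, 9).
Now find the simultaneous Nash equilibrium.
North Co.'s best replies: W→Loc2; X→Loc3; Y→Loc3; Z→Loc1.
South Co.'s best replies: Loc1→X; Loc2→Y; Loc3→Y; Loc4→Z.
Only (Loc3, Y) has each player best-responding; Nash payoffs (9, 9).
North Co.'s commitment gain: 9 − 9 = 0.

0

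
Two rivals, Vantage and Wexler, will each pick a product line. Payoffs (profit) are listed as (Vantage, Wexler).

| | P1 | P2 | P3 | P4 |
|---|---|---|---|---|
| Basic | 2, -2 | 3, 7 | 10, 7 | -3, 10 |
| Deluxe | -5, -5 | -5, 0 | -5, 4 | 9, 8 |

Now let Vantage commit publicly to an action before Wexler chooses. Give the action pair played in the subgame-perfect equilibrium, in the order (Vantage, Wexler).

(Deluxe, P4)

Work backward from Wexler's decision.
- Basic → Wexler plays P4 (best of -2, 7, 7, 10); Vantage gets -3.
- Deluxe → Wexler plays P4 (best of -5, 0, 4, 8); Vantage gets 9.
Vantage's induced payoffs are -3, 9, so Vantage commits to Deluxe. Subgame-perfect outcome: (Deluxe, P4) with payoffs (9, 8).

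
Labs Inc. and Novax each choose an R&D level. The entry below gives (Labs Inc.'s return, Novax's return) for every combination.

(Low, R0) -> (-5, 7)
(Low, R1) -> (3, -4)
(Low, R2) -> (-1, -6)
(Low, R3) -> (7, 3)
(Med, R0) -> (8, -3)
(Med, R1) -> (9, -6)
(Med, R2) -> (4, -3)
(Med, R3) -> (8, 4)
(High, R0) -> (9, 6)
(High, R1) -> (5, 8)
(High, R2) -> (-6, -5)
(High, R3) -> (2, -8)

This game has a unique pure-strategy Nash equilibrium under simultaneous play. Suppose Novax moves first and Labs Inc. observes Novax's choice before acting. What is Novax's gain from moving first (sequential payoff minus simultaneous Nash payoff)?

2

Backward induction with Novax moving first.
- R0: Labs Inc. compares -5, 8, 9 and picks High; Novax would get 6.
- R1: Labs Inc. compares 3, 9, 5 and picks Med; Novax would get -6.
- R2: Labs Inc. compares -1, 4, -6 and picks Med; Novax would get -3.
- R3: Labs Inc. compares 7, 8, 2 and picks Med; Novax would get 4.
Among 6, -6, -3, 4, the best is 6 at R0. Subgame-perfect outcome: (High, R0) with payoffs (9, 6).
Under simultaneous play:
Labs Inc.'s best replies: R0→High; R1→Med; R2→Med; R3→Med.
Novax's best replies: Low→R0; Med→R3; High→R1.
The unique mutual best reply is (Med, R3), giving (8, 4).
Novax's commitment gain: 6 − 4 = 2.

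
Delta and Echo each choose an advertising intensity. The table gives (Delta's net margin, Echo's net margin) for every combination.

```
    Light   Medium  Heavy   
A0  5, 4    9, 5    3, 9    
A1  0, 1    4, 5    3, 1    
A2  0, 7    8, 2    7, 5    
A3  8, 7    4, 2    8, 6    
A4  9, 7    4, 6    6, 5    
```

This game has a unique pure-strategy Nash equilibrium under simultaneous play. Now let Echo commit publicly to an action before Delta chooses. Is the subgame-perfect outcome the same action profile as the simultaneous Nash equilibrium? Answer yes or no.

Work backward from Delta's decision.
- Light → Delta plays A4 (best of 5, 0, 0, 8, 9); Echo gets 7.
- Medium → Delta plays A0 (best of 9, 4, 8, 4, 4); Echo gets 5.
- Heavy → Delta plays A3 (best of 3, 3, 7, 8, 6); Echo gets 6.
Maximizing over 7, 5, 6, Echo chooses Light. Subgame-perfect outcome: (A4, Light) with payoffs (9, 7).
Now find the simultaneous Nash equilibrium.
Delta's best replies: Light→A4; Medium→A0; Heavy→A3.
Echo's best replies: A0→Heavy; A1→Medium; A2→Light; A3→Light; A4→Light.
The unique mutual best reply is (A4, Light), giving (9, 7).
Sequential outcome (A4, Light) coincides with the Nash profile (A4, Light).

yes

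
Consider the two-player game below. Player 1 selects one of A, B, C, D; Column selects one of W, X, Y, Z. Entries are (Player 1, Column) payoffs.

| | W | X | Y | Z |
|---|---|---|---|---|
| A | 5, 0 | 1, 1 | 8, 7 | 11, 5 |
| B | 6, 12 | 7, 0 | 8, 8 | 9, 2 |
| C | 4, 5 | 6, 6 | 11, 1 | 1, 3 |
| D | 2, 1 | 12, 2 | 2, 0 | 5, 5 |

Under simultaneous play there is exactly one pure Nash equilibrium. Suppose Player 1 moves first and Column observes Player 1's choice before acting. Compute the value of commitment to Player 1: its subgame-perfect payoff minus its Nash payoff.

Work backward from Column's decision.
- A: Column compares 0, 1, 7, 5 and picks Y; Player 1 would get 8.
- B: Column compares 12, 0, 8, 2 and picks W; Player 1 would get 6.
- C: Column compares 5, 6, 1, 3 and picks X; Player 1 would get 6.
- D: Column compares 1, 2, 0, 5 and picks Z; Player 1 would get 5.
Player 1's induced payoffs are 8, 6, 6, 5, so Player 1 commits to A. Subgame-perfect outcome: (A, Y) with payoffs (8, 7).
For the simultaneous game, intersect best replies.
Player 1's best replies: W→B; X→D; Y→C; Z→A.
Column's best replies: A→Y; B→W; C→X; D→Z.
The unique mutual best reply is (B, W), giving (6, 12).
Player 1's commitment gain: 8 − 6 = 2.

2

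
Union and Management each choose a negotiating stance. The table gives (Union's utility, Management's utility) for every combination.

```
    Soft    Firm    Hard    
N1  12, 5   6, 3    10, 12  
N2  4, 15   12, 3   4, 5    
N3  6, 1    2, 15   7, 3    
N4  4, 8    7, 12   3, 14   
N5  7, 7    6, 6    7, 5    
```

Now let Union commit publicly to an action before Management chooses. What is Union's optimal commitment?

Work backward from Management's decision.
- N1 → Management plays Hard (best of 5, 3, 12); Union gets 10.
- N2 → Management plays Soft (best of 15, 3, 5); Union gets 4.
- N3 → Management plays Firm (best of 1, 15, 3); Union gets 2.
- N4 → Management plays Hard (best of 8, 12, 14); Union gets 3.
- N5 → Management plays Soft (best of 7, 6, 5); Union gets 7.
Union's induced payoffs are 10, 4, 2, 3, 7, so Union commits to N1. Subgame-perfect outcome: (N1, Hard) with payoffs (10, 12).

N1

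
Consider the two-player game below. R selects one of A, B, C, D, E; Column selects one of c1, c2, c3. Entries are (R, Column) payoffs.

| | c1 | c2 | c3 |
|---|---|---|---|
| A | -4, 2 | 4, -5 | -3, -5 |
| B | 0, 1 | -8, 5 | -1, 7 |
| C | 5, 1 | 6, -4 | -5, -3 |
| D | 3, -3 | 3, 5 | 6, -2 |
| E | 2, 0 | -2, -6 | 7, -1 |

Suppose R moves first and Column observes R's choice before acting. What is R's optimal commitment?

Solve by backward induction (R leads).
- A: BR = c1, leader payoff -4.
- B: BR = c3, leader payoff -1.
- C: BR = c1, leader payoff 5.
- D: BR = c2, leader payoff 3.
- E: BR = c1, leader payoff 2.
Maximizing over -4, -1, 5, 3, 2, R chooses C. Subgame-perfect outcome: (C, c1) with payoffs (5, 1).

C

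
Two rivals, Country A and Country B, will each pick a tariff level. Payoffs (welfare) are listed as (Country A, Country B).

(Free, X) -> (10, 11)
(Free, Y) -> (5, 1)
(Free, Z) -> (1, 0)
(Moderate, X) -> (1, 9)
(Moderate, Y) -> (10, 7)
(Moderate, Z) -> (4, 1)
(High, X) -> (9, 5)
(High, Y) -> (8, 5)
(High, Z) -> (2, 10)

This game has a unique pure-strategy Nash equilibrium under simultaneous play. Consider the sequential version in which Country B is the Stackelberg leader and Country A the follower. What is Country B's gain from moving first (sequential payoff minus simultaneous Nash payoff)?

0

Solve by backward induction (Country B leads).
- X → Country A plays Free (best of 10, 1, 9); Country B gets 11.
- Y → Country A plays Moderate (best of 5, 10, 8); Country B gets 7.
- Z → Country A plays Moderate (best of 1, 4, 2); Country B gets 1.
Maximizing over 11, 7, 1, Country B chooses X. Subgame-perfect outcome: (Free, X) with payoffs (10, 11).
For the simultaneous game, intersect best replies.
Country A's best replies: X→Free; Y→Moderate; Z→Moderate.
Country B's best replies: Free→X; Moderate→X; High→Z.
The unique mutual best reply is (Free, X), giving (10, 11).
Country B's commitment gain: 11 − 11 = 0.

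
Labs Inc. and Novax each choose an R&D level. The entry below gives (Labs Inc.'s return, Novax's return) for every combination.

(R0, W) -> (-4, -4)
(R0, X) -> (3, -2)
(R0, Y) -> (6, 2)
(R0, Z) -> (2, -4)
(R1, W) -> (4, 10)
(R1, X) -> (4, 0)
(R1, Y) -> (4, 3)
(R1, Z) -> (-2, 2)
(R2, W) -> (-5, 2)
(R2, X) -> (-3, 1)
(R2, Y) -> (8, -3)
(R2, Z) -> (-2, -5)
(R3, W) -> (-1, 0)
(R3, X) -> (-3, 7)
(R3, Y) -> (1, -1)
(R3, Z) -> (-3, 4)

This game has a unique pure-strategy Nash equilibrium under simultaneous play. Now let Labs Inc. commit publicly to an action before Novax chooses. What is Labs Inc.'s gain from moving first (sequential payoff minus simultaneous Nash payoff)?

Backward induction with Labs Inc. moving first.
- R0: BR = Y, leader payoff 6.
- R1: BR = W, leader payoff 4.
- R2: BR = W, leader payoff -5.
- R3: BR = X, leader payoff -3.
Among 6, 4, -5, -3, the best is 6 at R0. Subgame-perfect outcome: (R0, Y) with payoffs (6, 2).
Now find the simultaneous Nash equilibrium.
Labs Inc.'s best replies: W→R1; X→R1; Y→R2; Z→R0.
Novax's best replies: R0→Y; R1→W; R2→W; R3→X.
The unique mutual best reply is (R1, W), giving (4, 10).
Labs Inc.'s commitment gain: 6 − 4 = 2.

2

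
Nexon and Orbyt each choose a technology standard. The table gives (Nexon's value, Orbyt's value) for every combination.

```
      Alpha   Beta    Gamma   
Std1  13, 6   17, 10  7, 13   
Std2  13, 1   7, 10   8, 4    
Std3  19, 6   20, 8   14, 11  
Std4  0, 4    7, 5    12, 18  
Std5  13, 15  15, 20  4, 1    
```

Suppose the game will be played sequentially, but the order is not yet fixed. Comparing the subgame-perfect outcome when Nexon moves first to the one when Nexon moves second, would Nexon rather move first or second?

If Nexon leads: Orbyt's best replies are Std1→Gamma, Std2→Beta, Std3→Gamma, Std4→Gamma, Std5→Beta; Nexon's induced payoffs 7, 7, 14, 12, 15; outcome (Std5, Beta), payoffs (15, 20).
If Orbyt leads: Nexon's best replies are Alpha→Std3, Beta→Std3, Gamma→Std3; Orbyt's induced payoffs 6, 8, 11; outcome (Std3, Gamma), payoffs (14, 11).
Nexon gets 15 moving first and 14 moving second, so Nexon prefers to move first.

first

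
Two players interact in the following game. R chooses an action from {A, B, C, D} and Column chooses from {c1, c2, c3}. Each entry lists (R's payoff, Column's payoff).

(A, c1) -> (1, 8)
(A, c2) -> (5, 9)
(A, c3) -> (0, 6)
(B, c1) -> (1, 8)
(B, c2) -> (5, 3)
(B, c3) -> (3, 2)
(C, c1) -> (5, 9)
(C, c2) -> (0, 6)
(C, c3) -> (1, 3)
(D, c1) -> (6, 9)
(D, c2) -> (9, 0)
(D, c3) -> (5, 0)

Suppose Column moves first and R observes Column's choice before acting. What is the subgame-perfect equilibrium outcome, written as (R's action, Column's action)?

Work backward from R's decision.
- c1: R compares 1, 1, 5, 6 and picks D; Column would get 9.
- c2: R compares 5, 5, 0, 9 and picks D; Column would get 0.
- c3: R compares 0, 3, 1, 5 and picks D; Column would get 0.
Maximizing over 9, 0, 0, Column chooses c1. Subgame-perfect outcome: (D, c1) with payoffs (6, 9).

(D, c1)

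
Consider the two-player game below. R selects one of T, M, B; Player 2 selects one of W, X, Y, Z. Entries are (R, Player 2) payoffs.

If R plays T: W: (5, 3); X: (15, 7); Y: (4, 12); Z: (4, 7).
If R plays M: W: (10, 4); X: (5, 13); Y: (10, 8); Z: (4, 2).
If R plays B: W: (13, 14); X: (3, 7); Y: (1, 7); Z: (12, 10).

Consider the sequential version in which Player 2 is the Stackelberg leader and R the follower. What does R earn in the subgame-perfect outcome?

Work backward from R's decision.
- W → R plays B (best of 5, 10, 13); Player 2 gets 14.
- X → R plays T (best of 15, 5, 3); Player 2 gets 7.
- Y → R plays M (best of 4, 10, 1); Player 2 gets 8.
- Z → R plays B (best of 4, 4, 12); Player 2 gets 10.
Among 14, 7, 8, 10, the best is 14 at W. Subgame-perfect outcome: (B, W) with payoffs (13, 14).

13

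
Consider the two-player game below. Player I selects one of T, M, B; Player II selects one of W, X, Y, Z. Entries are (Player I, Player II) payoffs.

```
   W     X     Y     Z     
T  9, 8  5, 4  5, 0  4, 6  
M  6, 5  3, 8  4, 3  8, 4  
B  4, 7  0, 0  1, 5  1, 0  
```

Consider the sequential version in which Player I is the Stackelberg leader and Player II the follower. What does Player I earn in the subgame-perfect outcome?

9

Player II best-responds to each possible Player I move:
- T: BR = W, leader payoff 9.
- M: BR = X, leader payoff 3.
- B: BR = W, leader payoff 4.
Among 9, 3, 4, the best is 9 at T. Subgame-perfect outcome: (T, W) with payoffs (9, 8).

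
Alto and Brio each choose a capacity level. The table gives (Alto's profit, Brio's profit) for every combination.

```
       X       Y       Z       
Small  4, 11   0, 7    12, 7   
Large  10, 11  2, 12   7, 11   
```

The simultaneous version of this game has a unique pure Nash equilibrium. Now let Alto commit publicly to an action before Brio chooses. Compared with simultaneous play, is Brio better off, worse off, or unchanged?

Work backward from Brio's decision.
- Small: BR = X, leader payoff 4.
- Large: BR = Y, leader payoff 2.
Among 4, 2, the best is 4 at Small. Subgame-perfect outcome: (Small, X) with payoffs (4, 11).
For the simultaneous game, intersect best replies.
Alto's best replies: X→Large; Y→Large; Z→Small.
Brio's best replies: Small→X; Large→Y.
The unique mutual best reply is (Large, Y), giving (2, 12).
Brio earns 11 sequentially versus 12 at the Nash outcome: worse off.

worse off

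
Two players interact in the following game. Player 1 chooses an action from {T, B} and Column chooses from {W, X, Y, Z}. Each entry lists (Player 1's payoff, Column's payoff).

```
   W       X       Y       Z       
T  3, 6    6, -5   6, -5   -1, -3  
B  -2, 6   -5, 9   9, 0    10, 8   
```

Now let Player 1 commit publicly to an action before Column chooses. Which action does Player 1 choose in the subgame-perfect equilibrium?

Solve by backward induction (Player 1 leads).
- T → Column plays W (best of 6, -5, -5, -3); Player 1 gets 3.
- B → Column plays X (best of 6, 9, 0, 8); Player 1 gets -5.
Maximizing over 3, -5, Player 1 chooses T. Subgame-perfect outcome: (T, W) with payoffs (3, 6).

T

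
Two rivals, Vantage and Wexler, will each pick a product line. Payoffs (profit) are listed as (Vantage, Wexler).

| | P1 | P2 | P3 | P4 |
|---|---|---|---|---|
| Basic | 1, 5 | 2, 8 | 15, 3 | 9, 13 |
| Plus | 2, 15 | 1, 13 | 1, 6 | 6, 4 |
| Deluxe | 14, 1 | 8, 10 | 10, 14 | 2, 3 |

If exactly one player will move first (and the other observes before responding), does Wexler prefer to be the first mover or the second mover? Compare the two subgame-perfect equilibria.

second

If Vantage leads: Wexler's best replies are Basic→P4, Plus→P1, Deluxe→P3; Vantage's induced payoffs 9, 2, 10; outcome (Deluxe, P3), payoffs (10, 14).
If Wexler leads: Vantage's best replies are P1→Deluxe, P2→Deluxe, P3→Basic, P4→Basic; Wexler's induced payoffs 1, 10, 3, 13; outcome (Basic, P4), payoffs (9, 13).
Wexler gets 13 moving first and 14 moving second, so Wexler prefers to move second.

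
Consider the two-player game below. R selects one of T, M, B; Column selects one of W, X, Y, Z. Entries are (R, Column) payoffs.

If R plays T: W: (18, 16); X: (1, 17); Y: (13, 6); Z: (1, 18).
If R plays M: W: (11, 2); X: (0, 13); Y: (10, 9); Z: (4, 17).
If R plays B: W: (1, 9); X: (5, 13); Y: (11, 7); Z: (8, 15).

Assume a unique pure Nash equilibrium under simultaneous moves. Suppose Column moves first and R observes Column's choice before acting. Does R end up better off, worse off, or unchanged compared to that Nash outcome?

Solve by backward induction (Column leads).
- W: BR = T, leader payoff 16.
- X: BR = B, leader payoff 13.
- Y: BR = T, leader payoff 6.
- Z: BR = B, leader payoff 15.
Column's induced payoffs are 16, 13, 6, 15, so Column commits to W. Subgame-perfect outcome: (T, W) with payoffs (18, 16).
Under simultaneous play:
R's best replies: W→T; X→B; Y→T; Z→B.
Column's best replies: T→Z; M→Z; B→Z.
Only (B, Z) has each player best-responding; Nash payoffs (8, 15).
R earns 18 sequentially versus 8 at the Nash outcome: better off.

better off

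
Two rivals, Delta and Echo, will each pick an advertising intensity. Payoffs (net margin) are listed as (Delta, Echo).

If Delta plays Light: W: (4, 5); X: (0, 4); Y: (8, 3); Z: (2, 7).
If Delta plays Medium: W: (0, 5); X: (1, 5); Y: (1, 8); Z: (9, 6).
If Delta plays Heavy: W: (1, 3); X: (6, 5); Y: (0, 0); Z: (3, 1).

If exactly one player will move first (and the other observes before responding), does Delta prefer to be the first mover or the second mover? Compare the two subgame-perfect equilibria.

second

If Delta leads: Echo's best replies are Light→Z, Medium→Y, Heavy→X; Delta's induced payoffs 2, 1, 6; outcome (Heavy, X), payoffs (6, 5).
If Echo leads: Delta's best replies are W→Light, X→Heavy, Y→Light, Z→Medium; Echo's induced payoffs 5, 5, 3, 6; outcome (Medium, Z), payoffs (9, 6).
Delta gets 6 moving first and 9 moving second, so Delta prefers to move second.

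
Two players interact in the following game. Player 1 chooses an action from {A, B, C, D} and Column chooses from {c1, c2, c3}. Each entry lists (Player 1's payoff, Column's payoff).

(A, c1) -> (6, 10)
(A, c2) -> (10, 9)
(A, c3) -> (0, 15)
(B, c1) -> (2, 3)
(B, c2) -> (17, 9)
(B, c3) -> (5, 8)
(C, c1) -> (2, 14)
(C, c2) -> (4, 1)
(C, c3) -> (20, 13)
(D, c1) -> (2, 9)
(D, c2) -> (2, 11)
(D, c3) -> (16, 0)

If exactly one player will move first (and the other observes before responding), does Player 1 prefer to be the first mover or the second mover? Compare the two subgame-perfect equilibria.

second

If Player 1 leads: Column's best replies are A→c3, B→c2, C→c1, D→c2; Player 1's induced payoffs 0, 17, 2, 2; outcome (B, c2), payoffs (17, 9).
If Column leads: Player 1's best replies are c1→A, c2→B, c3→C; Column's induced payoffs 10, 9, 13; outcome (C, c3), payoffs (20, 13).
Player 1 gets 17 moving first and 20 moving second, so Player 1 prefers to move second.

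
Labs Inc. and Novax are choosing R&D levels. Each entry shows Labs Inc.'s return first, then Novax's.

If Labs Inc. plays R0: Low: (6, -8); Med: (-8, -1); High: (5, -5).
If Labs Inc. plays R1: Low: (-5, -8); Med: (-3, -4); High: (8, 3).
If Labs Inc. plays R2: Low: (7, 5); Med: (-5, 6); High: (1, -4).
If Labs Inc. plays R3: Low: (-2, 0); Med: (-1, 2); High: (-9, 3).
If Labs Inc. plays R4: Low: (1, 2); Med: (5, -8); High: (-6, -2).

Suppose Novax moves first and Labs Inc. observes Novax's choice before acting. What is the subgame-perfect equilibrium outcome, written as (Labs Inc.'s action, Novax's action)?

Solve by backward induction (Novax leads).
- Low: BR = R2, leader payoff 5.
- Med: BR = R4, leader payoff -8.
- High: BR = R1, leader payoff 3.
Maximizing over 5, -8, 3, Novax chooses Low. Subgame-perfect outcome: (R2, Low) with payoffs (7, 5).

(R2, Low)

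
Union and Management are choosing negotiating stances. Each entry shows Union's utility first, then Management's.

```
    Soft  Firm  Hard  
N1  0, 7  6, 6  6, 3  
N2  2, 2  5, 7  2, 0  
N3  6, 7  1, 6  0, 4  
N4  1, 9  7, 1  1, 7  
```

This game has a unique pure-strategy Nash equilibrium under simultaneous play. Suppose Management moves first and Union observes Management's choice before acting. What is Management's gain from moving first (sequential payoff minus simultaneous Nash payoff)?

Union best-responds to each possible Management move:
- Soft: Union compares 0, 2, 6, 1 and picks N3; Management would get 7.
- Firm: Union compares 6, 5, 1, 7 and picks N4; Management would get 1.
- Hard: Union compares 6, 2, 0, 1 and picks N1; Management would get 3.
Management's induced payoffs are 7, 1, 3, so Management commits to Soft. Subgame-perfect outcome: (N3, Soft) with payoffs (6, 7).
Now find the simultaneous Nash equilibrium.
Union's best replies: Soft→N3; Firm→N4; Hard→N1.
Management's best replies: N1→Soft; N2→Firm; N3→Soft; N4→Soft.
The unique mutual best reply is (N3, Soft), giving (6, 7).
Management's commitment gain: 7 − 7 = 0.

0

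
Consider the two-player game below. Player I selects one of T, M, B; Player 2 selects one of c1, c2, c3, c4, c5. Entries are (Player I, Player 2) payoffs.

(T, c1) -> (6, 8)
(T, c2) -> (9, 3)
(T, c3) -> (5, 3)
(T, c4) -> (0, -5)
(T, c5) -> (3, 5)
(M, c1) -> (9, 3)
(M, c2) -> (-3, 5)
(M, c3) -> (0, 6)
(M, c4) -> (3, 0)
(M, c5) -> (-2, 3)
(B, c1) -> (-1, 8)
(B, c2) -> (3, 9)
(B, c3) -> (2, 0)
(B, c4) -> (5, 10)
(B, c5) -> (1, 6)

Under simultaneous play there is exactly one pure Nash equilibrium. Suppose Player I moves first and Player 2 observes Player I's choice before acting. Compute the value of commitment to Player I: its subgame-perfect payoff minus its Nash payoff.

1

Solve by backward induction (Player I leads).
- T: BR = c1, leader payoff 6.
- M: BR = c3, leader payoff 0.
- B: BR = c4, leader payoff 5.
Among 6, 0, 5, the best is 6 at T. Subgame-perfect outcome: (T, c1) with payoffs (6, 8).
For the simultaneous game, intersect best replies.
Player I's best replies: c1→M; c2→T; c3→T; c4→B; c5→T.
Player 2's best replies: T→c1; M→c3; B→c4.
Only (B, c4) has each player best-responding; Nash payoffs (5, 10).
Player I's commitment gain: 6 − 5 = 1.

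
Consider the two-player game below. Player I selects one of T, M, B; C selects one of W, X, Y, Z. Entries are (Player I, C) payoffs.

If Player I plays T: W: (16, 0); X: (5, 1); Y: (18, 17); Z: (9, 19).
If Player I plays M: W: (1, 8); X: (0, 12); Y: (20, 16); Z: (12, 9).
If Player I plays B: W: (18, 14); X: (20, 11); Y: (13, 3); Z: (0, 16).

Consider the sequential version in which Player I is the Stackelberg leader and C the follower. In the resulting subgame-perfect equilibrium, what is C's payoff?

C best-responds to each possible Player I move:
- T: C compares 0, 1, 17, 19 and picks Z; Player I would get 9.
- M: C compares 8, 12, 16, 9 and picks Y; Player I would get 20.
- B: C compares 14, 11, 3, 16 and picks Z; Player I would get 0.
Player I's induced payoffs are 9, 20, 0, so Player I commits to M. Subgame-perfect outcome: (M, Y) with payoffs (20, 16).

16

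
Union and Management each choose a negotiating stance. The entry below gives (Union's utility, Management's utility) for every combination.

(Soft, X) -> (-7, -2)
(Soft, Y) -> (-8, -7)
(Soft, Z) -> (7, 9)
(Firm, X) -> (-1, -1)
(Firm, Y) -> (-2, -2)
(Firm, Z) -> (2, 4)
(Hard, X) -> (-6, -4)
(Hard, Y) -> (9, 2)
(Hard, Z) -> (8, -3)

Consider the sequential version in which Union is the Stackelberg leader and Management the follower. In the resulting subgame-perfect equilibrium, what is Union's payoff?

9

Solve by backward induction (Union leads).
- Soft: BR = Z, leader payoff 7.
- Firm: BR = Z, leader payoff 2.
- Hard: BR = Y, leader payoff 9.
Union's induced payoffs are 7, 2, 9, so Union commits to Hard. Subgame-perfect outcome: (Hard, Y) with payoffs (9, 2).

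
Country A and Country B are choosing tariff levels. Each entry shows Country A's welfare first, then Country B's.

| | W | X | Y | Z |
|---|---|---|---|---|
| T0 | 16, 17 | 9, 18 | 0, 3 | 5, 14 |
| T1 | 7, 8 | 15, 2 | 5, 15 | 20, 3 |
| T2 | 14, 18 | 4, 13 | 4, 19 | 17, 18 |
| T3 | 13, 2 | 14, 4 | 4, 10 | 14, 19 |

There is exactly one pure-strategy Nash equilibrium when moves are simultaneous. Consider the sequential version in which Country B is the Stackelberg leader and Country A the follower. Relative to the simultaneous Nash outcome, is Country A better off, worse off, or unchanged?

Solve by backward induction (Country B leads).
- W: Country A compares 16, 7, 14, 13 and picks T0; Country B would get 17.
- X: Country A compares 9, 15, 4, 14 and picks T1; Country B would get 2.
- Y: Country A compares 0, 5, 4, 4 and picks T1; Country B would get 15.
- Z: Country A compares 5, 20, 17, 14 and picks T1; Country B would get 3.
Among 17, 2, 15, 3, the best is 17 at W. Subgame-perfect outcome: (T0, W) with payoffs (16, 17).
For the simultaneous game, intersect best replies.
Country A's best replies: W→T0; X→T1; Y→T1; Z→T1.
Country B's best replies: T0→X; T1→Y; T2→Y; T3→Z.
Only (T1, Y) has each player best-responding; Nash payoffs (5, 15).
Country A earns 16 sequentially versus 5 at the Nash outcome: better off.

better off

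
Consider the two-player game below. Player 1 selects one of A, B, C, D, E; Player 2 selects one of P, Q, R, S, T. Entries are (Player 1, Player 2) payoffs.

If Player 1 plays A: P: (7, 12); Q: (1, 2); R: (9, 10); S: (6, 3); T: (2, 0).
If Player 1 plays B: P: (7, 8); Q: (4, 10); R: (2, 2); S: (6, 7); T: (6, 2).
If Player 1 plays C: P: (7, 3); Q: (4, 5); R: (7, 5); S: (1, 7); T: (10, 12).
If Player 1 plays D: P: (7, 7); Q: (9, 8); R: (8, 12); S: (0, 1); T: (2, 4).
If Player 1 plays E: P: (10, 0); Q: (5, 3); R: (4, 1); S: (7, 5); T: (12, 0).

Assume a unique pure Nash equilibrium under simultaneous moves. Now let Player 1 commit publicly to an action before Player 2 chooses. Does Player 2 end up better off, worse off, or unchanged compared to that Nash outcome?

better off

Player 2 best-responds to each possible Player 1 move:
- A → Player 2 plays P (best of 12, 2, 10, 3, 0); Player 1 gets 7.
- B → Player 2 plays Q (best of 8, 10, 2, 7, 2); Player 1 gets 4.
- C → Player 2 plays T (best of 3, 5, 5, 7, 12); Player 1 gets 10.
- D → Player 2 plays R (best of 7, 8, 12, 1, 4); Player 1 gets 8.
- E → Player 2 plays S (best of 0, 3, 1, 5, 0); Player 1 gets 7.
Maximizing over 7, 4, 10, 8, 7, Player 1 chooses C. Subgame-perfect outcome: (C, T) with payoffs (10, 12).
Now find the simultaneous Nash equilibrium.
Player 1's best replies: P→E; Q→D; R→A; S→E; T→E.
Player 2's best replies: A→P; B→Q; C→T; D→R; E→S.
The unique mutual best reply is (E, S), giving (7, 5).
Player 2 earns 12 sequentially versus 5 at the Nash outcome: better off.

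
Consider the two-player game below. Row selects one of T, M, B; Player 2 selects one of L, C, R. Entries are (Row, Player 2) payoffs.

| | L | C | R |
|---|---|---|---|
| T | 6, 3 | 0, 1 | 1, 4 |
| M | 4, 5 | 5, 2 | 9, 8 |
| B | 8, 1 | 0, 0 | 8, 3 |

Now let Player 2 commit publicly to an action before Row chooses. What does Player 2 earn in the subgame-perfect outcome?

Solve by backward induction (Player 2 leads).
- L → Row plays B (best of 6, 4, 8); Player 2 gets 1.
- C → Row plays M (best of 0, 5, 0); Player 2 gets 2.
- R → Row plays M (best of 1, 9, 8); Player 2 gets 8.
Player 2's induced payoffs are 1, 2, 8, so Player 2 commits to R. Subgame-perfect outcome: (M, R) with payoffs (9, 8).

8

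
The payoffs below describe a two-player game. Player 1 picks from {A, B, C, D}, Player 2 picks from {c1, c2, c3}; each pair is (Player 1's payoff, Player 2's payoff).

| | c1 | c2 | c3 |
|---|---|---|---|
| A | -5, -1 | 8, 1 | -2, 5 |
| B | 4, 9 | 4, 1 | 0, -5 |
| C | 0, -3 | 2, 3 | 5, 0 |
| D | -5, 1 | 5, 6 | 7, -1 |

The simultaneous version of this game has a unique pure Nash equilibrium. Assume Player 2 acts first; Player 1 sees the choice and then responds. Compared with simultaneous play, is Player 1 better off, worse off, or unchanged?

unchanged

Backward induction with Player 2 moving first.
- c1: BR = B, leader payoff 9.
- c2: BR = A, leader payoff 1.
- c3: BR = D, leader payoff -1.
Maximizing over 9, 1, -1, Player 2 chooses c1. Subgame-perfect outcome: (B, c1) with payoffs (4, 9).
For the simultaneous game, intersect best replies.
Player 1's best replies: c1→B; c2→A; c3→D.
Player 2's best replies: A→c3; B→c1; C→c2; D→c2.
Only (B, c1) has each player best-responding; Nash payoffs (4, 9).
Player 1 earns 4 sequentially versus 4 at the Nash outcome: unchanged.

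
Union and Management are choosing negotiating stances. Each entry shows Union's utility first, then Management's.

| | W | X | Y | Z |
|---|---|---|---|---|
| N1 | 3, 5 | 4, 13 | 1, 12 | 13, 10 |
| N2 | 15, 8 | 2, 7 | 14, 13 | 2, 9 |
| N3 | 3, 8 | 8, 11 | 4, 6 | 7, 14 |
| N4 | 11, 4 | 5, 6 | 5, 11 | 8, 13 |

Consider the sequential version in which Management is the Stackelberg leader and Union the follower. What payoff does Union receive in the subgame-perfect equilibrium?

Solve by backward induction (Management leads).
- W: BR = N2, leader payoff 8.
- X: BR = N3, leader payoff 11.
- Y: BR = N2, leader payoff 13.
- Z: BR = N1, leader payoff 10.
Among 8, 11, 13, 10, the best is 13 at Y. Subgame-perfect outcome: (N2, Y) with payoffs (14, 13).

14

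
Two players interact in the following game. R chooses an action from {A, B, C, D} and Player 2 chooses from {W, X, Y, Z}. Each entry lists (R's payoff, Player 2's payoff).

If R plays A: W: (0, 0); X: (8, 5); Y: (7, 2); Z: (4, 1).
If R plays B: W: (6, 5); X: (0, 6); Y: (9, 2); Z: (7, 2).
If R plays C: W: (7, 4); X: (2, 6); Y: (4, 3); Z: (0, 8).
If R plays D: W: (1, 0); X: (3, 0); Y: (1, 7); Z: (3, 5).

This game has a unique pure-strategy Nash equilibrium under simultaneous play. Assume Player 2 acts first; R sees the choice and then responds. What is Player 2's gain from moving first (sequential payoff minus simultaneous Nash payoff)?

0

Backward induction with Player 2 moving first.
- W: R compares 0, 6, 7, 1 and picks C; Player 2 would get 4.
- X: R compares 8, 0, 2, 3 and picks A; Player 2 would get 5.
- Y: R compares 7, 9, 4, 1 and picks B; Player 2 would get 2.
- Z: R compares 4, 7, 0, 3 and picks B; Player 2 would get 2.
Player 2's induced payoffs are 4, 5, 2, 2, so Player 2 commits to X. Subgame-perfect outcome: (A, X) with payoffs (8, 5).
For the simultaneous game, intersect best replies.
R's best replies: W→C; X→A; Y→B; Z→B.
Player 2's best replies: A→X; B→X; C→Z; D→Y.
The unique mutual best reply is (A, X), giving (8, 5).
Player 2's commitment gain: 5 − 5 = 0.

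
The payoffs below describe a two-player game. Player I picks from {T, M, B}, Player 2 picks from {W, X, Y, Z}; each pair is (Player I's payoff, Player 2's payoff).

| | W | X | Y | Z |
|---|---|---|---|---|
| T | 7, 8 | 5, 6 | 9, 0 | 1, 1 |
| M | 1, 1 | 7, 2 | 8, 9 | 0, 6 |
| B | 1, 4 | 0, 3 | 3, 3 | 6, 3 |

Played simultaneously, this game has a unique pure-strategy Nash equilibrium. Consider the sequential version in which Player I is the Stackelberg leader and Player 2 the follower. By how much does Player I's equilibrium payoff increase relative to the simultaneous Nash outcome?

Player 2 best-responds to each possible Player I move:
- T → Player 2 plays W (best of 8, 6, 0, 1); Player I gets 7.
- M → Player 2 plays Y (best of 1, 2, 9, 6); Player I gets 8.
- B → Player 2 plays W (best of 4, 3, 3, 3); Player I gets 1.
Player I's induced payoffs are 7, 8, 1, so Player I commits to M. Subgame-perfect outcome: (M, Y) with payoffs (8, 9).
Now find the simultaneous Nash equilibrium.
Player I's best replies: W→T; X→M; Y→T; Z→B.
Player 2's best replies: T→W; M→Y; B→W.
Only (T, W) has each player best-responding; Nash payoffs (7, 8).
Player I's commitment gain: 8 − 7 = 1.

1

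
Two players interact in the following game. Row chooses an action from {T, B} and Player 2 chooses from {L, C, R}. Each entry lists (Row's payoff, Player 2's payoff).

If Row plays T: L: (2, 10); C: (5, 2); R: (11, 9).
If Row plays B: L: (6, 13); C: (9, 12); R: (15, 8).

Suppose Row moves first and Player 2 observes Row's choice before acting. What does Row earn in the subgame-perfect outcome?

Work backward from Player 2's decision.
- T: BR = L, leader payoff 2.
- B: BR = L, leader payoff 6.
Among 2, 6, the best is 6 at B. Subgame-perfect outcome: (B, L) with payoffs (6, 13).

6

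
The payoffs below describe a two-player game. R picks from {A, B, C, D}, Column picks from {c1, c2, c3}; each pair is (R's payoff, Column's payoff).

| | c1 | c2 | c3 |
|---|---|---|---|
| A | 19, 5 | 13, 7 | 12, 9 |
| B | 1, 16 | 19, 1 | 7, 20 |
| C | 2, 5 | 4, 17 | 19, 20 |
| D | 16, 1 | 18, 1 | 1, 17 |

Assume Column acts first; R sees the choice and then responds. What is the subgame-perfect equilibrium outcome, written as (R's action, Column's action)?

(C, c3)

Backward induction with Column moving first.
- c1 → R plays A (best of 19, 1, 2, 16); Column gets 5.
- c2 → R plays B (best of 13, 19, 4, 18); Column gets 1.
- c3 → R plays C (best of 12, 7, 19, 1); Column gets 20.
Among 5, 1, 20, the best is 20 at c3. Subgame-perfect outcome: (C, c3) with payoffs (19, 20).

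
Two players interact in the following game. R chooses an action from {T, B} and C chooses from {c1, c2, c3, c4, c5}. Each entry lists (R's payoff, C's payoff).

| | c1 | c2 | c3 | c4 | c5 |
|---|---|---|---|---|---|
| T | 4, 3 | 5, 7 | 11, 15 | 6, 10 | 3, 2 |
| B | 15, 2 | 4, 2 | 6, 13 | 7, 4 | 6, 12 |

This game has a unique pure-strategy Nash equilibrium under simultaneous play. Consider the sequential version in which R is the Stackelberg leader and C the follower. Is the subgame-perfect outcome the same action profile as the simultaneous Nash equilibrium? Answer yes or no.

yes

C best-responds to each possible R move:
- T: C compares 3, 7, 15, 10, 2 and picks c3; R would get 11.
- B: C compares 2, 2, 13, 4, 12 and picks c3; R would get 6.
Maximizing over 11, 6, R chooses T. Subgame-perfect outcome: (T, c3) with payoffs (11, 15).
Under simultaneous play:
R's best replies: c1→B; c2→T; c3→T; c4→B; c5→B.
C's best replies: T→c3; B→c3.
Only (T, c3) has each player best-responding; Nash payoffs (11, 15).
Sequential outcome (T, c3) coincides with the Nash profile (T, c3).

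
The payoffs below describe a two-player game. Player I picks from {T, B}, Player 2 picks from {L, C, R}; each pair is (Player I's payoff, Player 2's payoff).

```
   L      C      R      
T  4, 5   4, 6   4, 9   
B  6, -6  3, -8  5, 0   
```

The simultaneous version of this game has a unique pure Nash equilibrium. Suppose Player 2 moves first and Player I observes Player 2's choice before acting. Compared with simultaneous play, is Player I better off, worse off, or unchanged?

Solve by backward induction (Player 2 leads).
- L → Player I plays B (best of 4, 6); Player 2 gets -6.
- C → Player I plays T (best of 4, 3); Player 2 gets 6.
- R → Player I plays B (best of 4, 5); Player 2 gets 0.
Player 2's induced payoffs are -6, 6, 0, so Player 2 commits to C. Subgame-perfect outcome: (T, C) with payoffs (4, 6).
Under simultaneous play:
Player I's best replies: L→B; C→T; R→B.
Player 2's best replies: T→R; B→R.
The unique mutual best reply is (B, R), giving (5, 0).
Player I earns 4 sequentially versus 5 at the Nash outcome: worse off.

worse off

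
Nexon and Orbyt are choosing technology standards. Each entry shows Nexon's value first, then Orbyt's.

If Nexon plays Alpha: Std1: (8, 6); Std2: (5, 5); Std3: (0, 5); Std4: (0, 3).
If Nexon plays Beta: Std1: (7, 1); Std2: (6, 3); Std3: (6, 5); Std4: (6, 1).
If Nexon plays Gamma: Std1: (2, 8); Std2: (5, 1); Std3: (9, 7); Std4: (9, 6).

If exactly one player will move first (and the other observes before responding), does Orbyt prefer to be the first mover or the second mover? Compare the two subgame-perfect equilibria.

If Nexon leads: Orbyt's best replies are Alpha→Std1, Beta→Std3, Gamma→Std1; Nexon's induced payoffs 8, 6, 2; outcome (Alpha, Std1), payoffs (8, 6).
If Orbyt leads: Nexon's best replies are Std1→Alpha, Std2→Beta, Std3→Gamma, Std4→Gamma; Orbyt's induced payoffs 6, 3, 7, 6; outcome (Gamma, Std3), payoffs (9, 7).
Orbyt gets 7 moving first and 6 moving second, so Orbyt prefers to move first.

first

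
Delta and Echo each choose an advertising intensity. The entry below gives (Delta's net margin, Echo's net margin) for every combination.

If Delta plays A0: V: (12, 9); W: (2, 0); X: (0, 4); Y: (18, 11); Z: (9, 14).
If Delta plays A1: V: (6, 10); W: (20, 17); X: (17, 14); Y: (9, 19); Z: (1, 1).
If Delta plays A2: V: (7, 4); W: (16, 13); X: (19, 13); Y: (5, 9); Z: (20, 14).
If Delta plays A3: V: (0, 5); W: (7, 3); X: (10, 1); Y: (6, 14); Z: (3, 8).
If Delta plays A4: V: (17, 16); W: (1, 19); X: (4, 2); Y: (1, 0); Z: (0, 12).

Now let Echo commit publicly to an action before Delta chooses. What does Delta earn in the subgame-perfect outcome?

20

Backward induction with Echo moving first.
- V: BR = A4, leader payoff 16.
- W: BR = A1, leader payoff 17.
- X: BR = A2, leader payoff 13.
- Y: BR = A0, leader payoff 11.
- Z: BR = A2, leader payoff 14.
Maximizing over 16, 17, 13, 11, 14, Echo chooses W. Subgame-perfect outcome: (A1, W) with payoffs (20, 17).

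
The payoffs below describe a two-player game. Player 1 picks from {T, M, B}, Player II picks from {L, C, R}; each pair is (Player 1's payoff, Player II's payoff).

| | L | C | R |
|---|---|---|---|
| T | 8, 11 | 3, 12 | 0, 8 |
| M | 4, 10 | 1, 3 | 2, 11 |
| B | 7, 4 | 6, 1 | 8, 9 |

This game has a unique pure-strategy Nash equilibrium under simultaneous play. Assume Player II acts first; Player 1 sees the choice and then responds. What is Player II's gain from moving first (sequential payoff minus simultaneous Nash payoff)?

Solve by backward induction (Player II leads).
- L: BR = T, leader payoff 11.
- C: BR = B, leader payoff 1.
- R: BR = B, leader payoff 9.
Maximizing over 11, 1, 9, Player II chooses L. Subgame-perfect outcome: (T, L) with payoffs (8, 11).
For the simultaneous game, intersect best replies.
Player 1's best replies: L→T; C→B; R→B.
Player II's best replies: T→C; M→R; B→R.
The unique mutual best reply is (B, R), giving (8, 9).
Player II's commitment gain: 11 − 9 = 2.

2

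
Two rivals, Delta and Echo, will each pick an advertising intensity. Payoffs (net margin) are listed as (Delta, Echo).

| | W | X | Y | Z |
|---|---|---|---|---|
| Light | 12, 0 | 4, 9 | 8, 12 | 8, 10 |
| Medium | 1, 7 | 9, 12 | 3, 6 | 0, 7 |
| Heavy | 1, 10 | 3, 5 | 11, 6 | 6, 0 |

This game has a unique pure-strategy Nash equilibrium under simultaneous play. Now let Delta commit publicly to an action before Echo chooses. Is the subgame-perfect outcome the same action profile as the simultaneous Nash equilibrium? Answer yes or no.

Echo best-responds to each possible Delta move:
- Light → Echo plays Y (best of 0, 9, 12, 10); Delta gets 8.
- Medium → Echo plays X (best of 7, 12, 6, 7); Delta gets 9.
- Heavy → Echo plays W (best of 10, 5, 6, 0); Delta gets 1.
Among 8, 9, 1, the best is 9 at Medium. Subgame-perfect outcome: (Medium, X) with payoffs (9, 12).
Now find the simultaneous Nash equilibrium.
Delta's best replies: W→Light; X→Medium; Y→Heavy; Z→Light.
Echo's best replies: Light→Y; Medium→X; Heavy→W.
The unique mutual best reply is (Medium, X), giving (9, 12).
Sequential outcome (Medium, X) coincides with the Nash profile (Medium, X).

yes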